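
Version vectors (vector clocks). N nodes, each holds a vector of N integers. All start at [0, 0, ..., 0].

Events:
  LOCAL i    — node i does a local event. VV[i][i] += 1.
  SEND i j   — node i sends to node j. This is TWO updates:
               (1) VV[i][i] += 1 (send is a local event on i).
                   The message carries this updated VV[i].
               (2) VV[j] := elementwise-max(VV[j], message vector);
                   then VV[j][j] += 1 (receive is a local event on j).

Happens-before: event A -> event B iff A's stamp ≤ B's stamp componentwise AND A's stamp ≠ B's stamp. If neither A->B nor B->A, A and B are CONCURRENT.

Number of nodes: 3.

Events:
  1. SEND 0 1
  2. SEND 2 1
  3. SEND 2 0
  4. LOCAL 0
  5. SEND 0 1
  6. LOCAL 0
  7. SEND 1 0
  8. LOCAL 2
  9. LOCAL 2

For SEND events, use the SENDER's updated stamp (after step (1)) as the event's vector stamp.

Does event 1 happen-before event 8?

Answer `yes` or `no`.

Answer: no

Derivation:
Initial: VV[0]=[0, 0, 0]
Initial: VV[1]=[0, 0, 0]
Initial: VV[2]=[0, 0, 0]
Event 1: SEND 0->1: VV[0][0]++ -> VV[0]=[1, 0, 0], msg_vec=[1, 0, 0]; VV[1]=max(VV[1],msg_vec) then VV[1][1]++ -> VV[1]=[1, 1, 0]
Event 2: SEND 2->1: VV[2][2]++ -> VV[2]=[0, 0, 1], msg_vec=[0, 0, 1]; VV[1]=max(VV[1],msg_vec) then VV[1][1]++ -> VV[1]=[1, 2, 1]
Event 3: SEND 2->0: VV[2][2]++ -> VV[2]=[0, 0, 2], msg_vec=[0, 0, 2]; VV[0]=max(VV[0],msg_vec) then VV[0][0]++ -> VV[0]=[2, 0, 2]
Event 4: LOCAL 0: VV[0][0]++ -> VV[0]=[3, 0, 2]
Event 5: SEND 0->1: VV[0][0]++ -> VV[0]=[4, 0, 2], msg_vec=[4, 0, 2]; VV[1]=max(VV[1],msg_vec) then VV[1][1]++ -> VV[1]=[4, 3, 2]
Event 6: LOCAL 0: VV[0][0]++ -> VV[0]=[5, 0, 2]
Event 7: SEND 1->0: VV[1][1]++ -> VV[1]=[4, 4, 2], msg_vec=[4, 4, 2]; VV[0]=max(VV[0],msg_vec) then VV[0][0]++ -> VV[0]=[6, 4, 2]
Event 8: LOCAL 2: VV[2][2]++ -> VV[2]=[0, 0, 3]
Event 9: LOCAL 2: VV[2][2]++ -> VV[2]=[0, 0, 4]
Event 1 stamp: [1, 0, 0]
Event 8 stamp: [0, 0, 3]
[1, 0, 0] <= [0, 0, 3]? False. Equal? False. Happens-before: False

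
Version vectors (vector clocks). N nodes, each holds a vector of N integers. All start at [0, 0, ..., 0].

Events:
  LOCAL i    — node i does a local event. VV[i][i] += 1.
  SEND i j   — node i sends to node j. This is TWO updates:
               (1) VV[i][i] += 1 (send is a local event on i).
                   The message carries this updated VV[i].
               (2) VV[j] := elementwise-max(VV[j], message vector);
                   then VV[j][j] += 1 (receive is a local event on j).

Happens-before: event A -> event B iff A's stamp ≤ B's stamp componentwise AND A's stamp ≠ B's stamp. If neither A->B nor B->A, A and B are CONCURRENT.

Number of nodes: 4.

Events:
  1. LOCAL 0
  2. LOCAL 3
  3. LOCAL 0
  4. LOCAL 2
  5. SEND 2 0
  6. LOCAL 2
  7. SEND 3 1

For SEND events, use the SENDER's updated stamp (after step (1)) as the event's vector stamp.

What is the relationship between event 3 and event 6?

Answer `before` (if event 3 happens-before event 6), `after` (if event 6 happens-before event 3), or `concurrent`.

Answer: concurrent

Derivation:
Initial: VV[0]=[0, 0, 0, 0]
Initial: VV[1]=[0, 0, 0, 0]
Initial: VV[2]=[0, 0, 0, 0]
Initial: VV[3]=[0, 0, 0, 0]
Event 1: LOCAL 0: VV[0][0]++ -> VV[0]=[1, 0, 0, 0]
Event 2: LOCAL 3: VV[3][3]++ -> VV[3]=[0, 0, 0, 1]
Event 3: LOCAL 0: VV[0][0]++ -> VV[0]=[2, 0, 0, 0]
Event 4: LOCAL 2: VV[2][2]++ -> VV[2]=[0, 0, 1, 0]
Event 5: SEND 2->0: VV[2][2]++ -> VV[2]=[0, 0, 2, 0], msg_vec=[0, 0, 2, 0]; VV[0]=max(VV[0],msg_vec) then VV[0][0]++ -> VV[0]=[3, 0, 2, 0]
Event 6: LOCAL 2: VV[2][2]++ -> VV[2]=[0, 0, 3, 0]
Event 7: SEND 3->1: VV[3][3]++ -> VV[3]=[0, 0, 0, 2], msg_vec=[0, 0, 0, 2]; VV[1]=max(VV[1],msg_vec) then VV[1][1]++ -> VV[1]=[0, 1, 0, 2]
Event 3 stamp: [2, 0, 0, 0]
Event 6 stamp: [0, 0, 3, 0]
[2, 0, 0, 0] <= [0, 0, 3, 0]? False
[0, 0, 3, 0] <= [2, 0, 0, 0]? False
Relation: concurrent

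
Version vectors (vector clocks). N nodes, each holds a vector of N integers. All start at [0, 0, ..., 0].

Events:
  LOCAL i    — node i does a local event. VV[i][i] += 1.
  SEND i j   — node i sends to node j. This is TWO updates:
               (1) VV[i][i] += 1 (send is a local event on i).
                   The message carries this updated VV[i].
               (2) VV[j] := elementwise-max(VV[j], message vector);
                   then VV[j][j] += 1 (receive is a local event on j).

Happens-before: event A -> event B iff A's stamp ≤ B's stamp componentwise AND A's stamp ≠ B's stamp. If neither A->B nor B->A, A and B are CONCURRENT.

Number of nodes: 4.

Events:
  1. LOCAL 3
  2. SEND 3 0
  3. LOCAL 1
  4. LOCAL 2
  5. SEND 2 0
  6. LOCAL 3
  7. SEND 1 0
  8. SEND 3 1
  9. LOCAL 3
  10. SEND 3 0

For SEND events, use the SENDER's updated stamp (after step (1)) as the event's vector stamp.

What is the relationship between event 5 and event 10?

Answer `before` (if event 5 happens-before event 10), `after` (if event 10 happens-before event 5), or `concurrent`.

Answer: concurrent

Derivation:
Initial: VV[0]=[0, 0, 0, 0]
Initial: VV[1]=[0, 0, 0, 0]
Initial: VV[2]=[0, 0, 0, 0]
Initial: VV[3]=[0, 0, 0, 0]
Event 1: LOCAL 3: VV[3][3]++ -> VV[3]=[0, 0, 0, 1]
Event 2: SEND 3->0: VV[3][3]++ -> VV[3]=[0, 0, 0, 2], msg_vec=[0, 0, 0, 2]; VV[0]=max(VV[0],msg_vec) then VV[0][0]++ -> VV[0]=[1, 0, 0, 2]
Event 3: LOCAL 1: VV[1][1]++ -> VV[1]=[0, 1, 0, 0]
Event 4: LOCAL 2: VV[2][2]++ -> VV[2]=[0, 0, 1, 0]
Event 5: SEND 2->0: VV[2][2]++ -> VV[2]=[0, 0, 2, 0], msg_vec=[0, 0, 2, 0]; VV[0]=max(VV[0],msg_vec) then VV[0][0]++ -> VV[0]=[2, 0, 2, 2]
Event 6: LOCAL 3: VV[3][3]++ -> VV[3]=[0, 0, 0, 3]
Event 7: SEND 1->0: VV[1][1]++ -> VV[1]=[0, 2, 0, 0], msg_vec=[0, 2, 0, 0]; VV[0]=max(VV[0],msg_vec) then VV[0][0]++ -> VV[0]=[3, 2, 2, 2]
Event 8: SEND 3->1: VV[3][3]++ -> VV[3]=[0, 0, 0, 4], msg_vec=[0, 0, 0, 4]; VV[1]=max(VV[1],msg_vec) then VV[1][1]++ -> VV[1]=[0, 3, 0, 4]
Event 9: LOCAL 3: VV[3][3]++ -> VV[3]=[0, 0, 0, 5]
Event 10: SEND 3->0: VV[3][3]++ -> VV[3]=[0, 0, 0, 6], msg_vec=[0, 0, 0, 6]; VV[0]=max(VV[0],msg_vec) then VV[0][0]++ -> VV[0]=[4, 2, 2, 6]
Event 5 stamp: [0, 0, 2, 0]
Event 10 stamp: [0, 0, 0, 6]
[0, 0, 2, 0] <= [0, 0, 0, 6]? False
[0, 0, 0, 6] <= [0, 0, 2, 0]? False
Relation: concurrent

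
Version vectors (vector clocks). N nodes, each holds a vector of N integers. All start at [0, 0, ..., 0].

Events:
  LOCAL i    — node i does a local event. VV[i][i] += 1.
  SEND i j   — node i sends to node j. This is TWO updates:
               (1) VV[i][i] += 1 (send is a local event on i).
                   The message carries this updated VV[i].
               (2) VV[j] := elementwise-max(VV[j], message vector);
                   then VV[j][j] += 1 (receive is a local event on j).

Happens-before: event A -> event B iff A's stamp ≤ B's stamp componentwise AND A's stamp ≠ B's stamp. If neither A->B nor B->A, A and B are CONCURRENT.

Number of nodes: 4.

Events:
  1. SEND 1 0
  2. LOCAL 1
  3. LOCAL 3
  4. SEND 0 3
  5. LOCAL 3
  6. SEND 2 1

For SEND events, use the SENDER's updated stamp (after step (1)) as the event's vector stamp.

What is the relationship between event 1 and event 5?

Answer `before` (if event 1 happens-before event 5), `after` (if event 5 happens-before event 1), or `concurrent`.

Initial: VV[0]=[0, 0, 0, 0]
Initial: VV[1]=[0, 0, 0, 0]
Initial: VV[2]=[0, 0, 0, 0]
Initial: VV[3]=[0, 0, 0, 0]
Event 1: SEND 1->0: VV[1][1]++ -> VV[1]=[0, 1, 0, 0], msg_vec=[0, 1, 0, 0]; VV[0]=max(VV[0],msg_vec) then VV[0][0]++ -> VV[0]=[1, 1, 0, 0]
Event 2: LOCAL 1: VV[1][1]++ -> VV[1]=[0, 2, 0, 0]
Event 3: LOCAL 3: VV[3][3]++ -> VV[3]=[0, 0, 0, 1]
Event 4: SEND 0->3: VV[0][0]++ -> VV[0]=[2, 1, 0, 0], msg_vec=[2, 1, 0, 0]; VV[3]=max(VV[3],msg_vec) then VV[3][3]++ -> VV[3]=[2, 1, 0, 2]
Event 5: LOCAL 3: VV[3][3]++ -> VV[3]=[2, 1, 0, 3]
Event 6: SEND 2->1: VV[2][2]++ -> VV[2]=[0, 0, 1, 0], msg_vec=[0, 0, 1, 0]; VV[1]=max(VV[1],msg_vec) then VV[1][1]++ -> VV[1]=[0, 3, 1, 0]
Event 1 stamp: [0, 1, 0, 0]
Event 5 stamp: [2, 1, 0, 3]
[0, 1, 0, 0] <= [2, 1, 0, 3]? True
[2, 1, 0, 3] <= [0, 1, 0, 0]? False
Relation: before

Answer: before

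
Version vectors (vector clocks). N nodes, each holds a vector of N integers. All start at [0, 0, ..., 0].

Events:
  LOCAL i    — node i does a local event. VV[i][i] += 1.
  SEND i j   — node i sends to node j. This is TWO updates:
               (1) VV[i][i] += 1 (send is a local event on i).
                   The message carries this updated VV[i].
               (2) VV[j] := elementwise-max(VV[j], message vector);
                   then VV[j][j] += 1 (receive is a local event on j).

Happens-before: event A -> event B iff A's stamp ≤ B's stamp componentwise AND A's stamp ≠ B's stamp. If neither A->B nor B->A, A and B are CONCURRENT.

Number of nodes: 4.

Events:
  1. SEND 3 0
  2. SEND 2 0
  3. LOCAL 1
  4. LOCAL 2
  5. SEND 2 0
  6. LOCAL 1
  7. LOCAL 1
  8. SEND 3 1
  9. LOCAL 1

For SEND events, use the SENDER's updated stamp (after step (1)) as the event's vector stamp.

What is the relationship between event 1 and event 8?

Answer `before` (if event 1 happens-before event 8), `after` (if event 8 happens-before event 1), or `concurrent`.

Answer: before

Derivation:
Initial: VV[0]=[0, 0, 0, 0]
Initial: VV[1]=[0, 0, 0, 0]
Initial: VV[2]=[0, 0, 0, 0]
Initial: VV[3]=[0, 0, 0, 0]
Event 1: SEND 3->0: VV[3][3]++ -> VV[3]=[0, 0, 0, 1], msg_vec=[0, 0, 0, 1]; VV[0]=max(VV[0],msg_vec) then VV[0][0]++ -> VV[0]=[1, 0, 0, 1]
Event 2: SEND 2->0: VV[2][2]++ -> VV[2]=[0, 0, 1, 0], msg_vec=[0, 0, 1, 0]; VV[0]=max(VV[0],msg_vec) then VV[0][0]++ -> VV[0]=[2, 0, 1, 1]
Event 3: LOCAL 1: VV[1][1]++ -> VV[1]=[0, 1, 0, 0]
Event 4: LOCAL 2: VV[2][2]++ -> VV[2]=[0, 0, 2, 0]
Event 5: SEND 2->0: VV[2][2]++ -> VV[2]=[0, 0, 3, 0], msg_vec=[0, 0, 3, 0]; VV[0]=max(VV[0],msg_vec) then VV[0][0]++ -> VV[0]=[3, 0, 3, 1]
Event 6: LOCAL 1: VV[1][1]++ -> VV[1]=[0, 2, 0, 0]
Event 7: LOCAL 1: VV[1][1]++ -> VV[1]=[0, 3, 0, 0]
Event 8: SEND 3->1: VV[3][3]++ -> VV[3]=[0, 0, 0, 2], msg_vec=[0, 0, 0, 2]; VV[1]=max(VV[1],msg_vec) then VV[1][1]++ -> VV[1]=[0, 4, 0, 2]
Event 9: LOCAL 1: VV[1][1]++ -> VV[1]=[0, 5, 0, 2]
Event 1 stamp: [0, 0, 0, 1]
Event 8 stamp: [0, 0, 0, 2]
[0, 0, 0, 1] <= [0, 0, 0, 2]? True
[0, 0, 0, 2] <= [0, 0, 0, 1]? False
Relation: before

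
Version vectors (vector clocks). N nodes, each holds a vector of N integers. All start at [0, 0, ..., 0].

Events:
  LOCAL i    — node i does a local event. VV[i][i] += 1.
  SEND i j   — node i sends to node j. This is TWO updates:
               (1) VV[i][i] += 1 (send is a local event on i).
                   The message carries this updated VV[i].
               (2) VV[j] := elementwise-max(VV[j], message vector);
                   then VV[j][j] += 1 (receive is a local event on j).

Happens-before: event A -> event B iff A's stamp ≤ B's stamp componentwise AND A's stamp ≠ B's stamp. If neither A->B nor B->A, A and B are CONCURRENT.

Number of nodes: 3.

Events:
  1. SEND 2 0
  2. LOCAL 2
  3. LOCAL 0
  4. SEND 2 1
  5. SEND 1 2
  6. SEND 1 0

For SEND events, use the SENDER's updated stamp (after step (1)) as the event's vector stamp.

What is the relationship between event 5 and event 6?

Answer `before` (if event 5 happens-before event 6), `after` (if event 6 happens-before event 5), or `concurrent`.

Answer: before

Derivation:
Initial: VV[0]=[0, 0, 0]
Initial: VV[1]=[0, 0, 0]
Initial: VV[2]=[0, 0, 0]
Event 1: SEND 2->0: VV[2][2]++ -> VV[2]=[0, 0, 1], msg_vec=[0, 0, 1]; VV[0]=max(VV[0],msg_vec) then VV[0][0]++ -> VV[0]=[1, 0, 1]
Event 2: LOCAL 2: VV[2][2]++ -> VV[2]=[0, 0, 2]
Event 3: LOCAL 0: VV[0][0]++ -> VV[0]=[2, 0, 1]
Event 4: SEND 2->1: VV[2][2]++ -> VV[2]=[0, 0, 3], msg_vec=[0, 0, 3]; VV[1]=max(VV[1],msg_vec) then VV[1][1]++ -> VV[1]=[0, 1, 3]
Event 5: SEND 1->2: VV[1][1]++ -> VV[1]=[0, 2, 3], msg_vec=[0, 2, 3]; VV[2]=max(VV[2],msg_vec) then VV[2][2]++ -> VV[2]=[0, 2, 4]
Event 6: SEND 1->0: VV[1][1]++ -> VV[1]=[0, 3, 3], msg_vec=[0, 3, 3]; VV[0]=max(VV[0],msg_vec) then VV[0][0]++ -> VV[0]=[3, 3, 3]
Event 5 stamp: [0, 2, 3]
Event 6 stamp: [0, 3, 3]
[0, 2, 3] <= [0, 3, 3]? True
[0, 3, 3] <= [0, 2, 3]? False
Relation: before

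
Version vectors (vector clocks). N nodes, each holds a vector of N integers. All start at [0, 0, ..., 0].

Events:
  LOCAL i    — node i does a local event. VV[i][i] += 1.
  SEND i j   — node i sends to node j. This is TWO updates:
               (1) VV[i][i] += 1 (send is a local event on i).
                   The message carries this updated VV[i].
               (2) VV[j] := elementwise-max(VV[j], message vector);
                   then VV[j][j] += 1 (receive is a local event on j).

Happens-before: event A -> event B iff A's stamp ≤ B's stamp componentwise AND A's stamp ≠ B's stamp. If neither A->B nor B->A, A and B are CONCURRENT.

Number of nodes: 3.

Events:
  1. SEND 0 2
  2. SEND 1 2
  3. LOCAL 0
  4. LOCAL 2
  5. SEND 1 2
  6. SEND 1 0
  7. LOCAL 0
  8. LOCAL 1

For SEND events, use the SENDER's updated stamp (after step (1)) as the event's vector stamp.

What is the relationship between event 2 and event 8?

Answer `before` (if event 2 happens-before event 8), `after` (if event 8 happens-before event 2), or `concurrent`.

Initial: VV[0]=[0, 0, 0]
Initial: VV[1]=[0, 0, 0]
Initial: VV[2]=[0, 0, 0]
Event 1: SEND 0->2: VV[0][0]++ -> VV[0]=[1, 0, 0], msg_vec=[1, 0, 0]; VV[2]=max(VV[2],msg_vec) then VV[2][2]++ -> VV[2]=[1, 0, 1]
Event 2: SEND 1->2: VV[1][1]++ -> VV[1]=[0, 1, 0], msg_vec=[0, 1, 0]; VV[2]=max(VV[2],msg_vec) then VV[2][2]++ -> VV[2]=[1, 1, 2]
Event 3: LOCAL 0: VV[0][0]++ -> VV[0]=[2, 0, 0]
Event 4: LOCAL 2: VV[2][2]++ -> VV[2]=[1, 1, 3]
Event 5: SEND 1->2: VV[1][1]++ -> VV[1]=[0, 2, 0], msg_vec=[0, 2, 0]; VV[2]=max(VV[2],msg_vec) then VV[2][2]++ -> VV[2]=[1, 2, 4]
Event 6: SEND 1->0: VV[1][1]++ -> VV[1]=[0, 3, 0], msg_vec=[0, 3, 0]; VV[0]=max(VV[0],msg_vec) then VV[0][0]++ -> VV[0]=[3, 3, 0]
Event 7: LOCAL 0: VV[0][0]++ -> VV[0]=[4, 3, 0]
Event 8: LOCAL 1: VV[1][1]++ -> VV[1]=[0, 4, 0]
Event 2 stamp: [0, 1, 0]
Event 8 stamp: [0, 4, 0]
[0, 1, 0] <= [0, 4, 0]? True
[0, 4, 0] <= [0, 1, 0]? False
Relation: before

Answer: before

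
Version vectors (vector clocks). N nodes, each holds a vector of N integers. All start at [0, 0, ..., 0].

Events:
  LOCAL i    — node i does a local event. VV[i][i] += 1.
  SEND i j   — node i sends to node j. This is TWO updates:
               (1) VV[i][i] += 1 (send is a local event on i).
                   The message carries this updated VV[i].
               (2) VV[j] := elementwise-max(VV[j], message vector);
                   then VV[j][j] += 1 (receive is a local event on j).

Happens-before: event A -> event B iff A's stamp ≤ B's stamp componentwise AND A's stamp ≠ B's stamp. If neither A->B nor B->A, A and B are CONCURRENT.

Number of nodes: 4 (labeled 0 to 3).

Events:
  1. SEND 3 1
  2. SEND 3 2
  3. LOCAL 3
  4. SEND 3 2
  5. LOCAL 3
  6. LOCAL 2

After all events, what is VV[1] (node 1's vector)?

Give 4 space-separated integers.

Answer: 0 1 0 1

Derivation:
Initial: VV[0]=[0, 0, 0, 0]
Initial: VV[1]=[0, 0, 0, 0]
Initial: VV[2]=[0, 0, 0, 0]
Initial: VV[3]=[0, 0, 0, 0]
Event 1: SEND 3->1: VV[3][3]++ -> VV[3]=[0, 0, 0, 1], msg_vec=[0, 0, 0, 1]; VV[1]=max(VV[1],msg_vec) then VV[1][1]++ -> VV[1]=[0, 1, 0, 1]
Event 2: SEND 3->2: VV[3][3]++ -> VV[3]=[0, 0, 0, 2], msg_vec=[0, 0, 0, 2]; VV[2]=max(VV[2],msg_vec) then VV[2][2]++ -> VV[2]=[0, 0, 1, 2]
Event 3: LOCAL 3: VV[3][3]++ -> VV[3]=[0, 0, 0, 3]
Event 4: SEND 3->2: VV[3][3]++ -> VV[3]=[0, 0, 0, 4], msg_vec=[0, 0, 0, 4]; VV[2]=max(VV[2],msg_vec) then VV[2][2]++ -> VV[2]=[0, 0, 2, 4]
Event 5: LOCAL 3: VV[3][3]++ -> VV[3]=[0, 0, 0, 5]
Event 6: LOCAL 2: VV[2][2]++ -> VV[2]=[0, 0, 3, 4]
Final vectors: VV[0]=[0, 0, 0, 0]; VV[1]=[0, 1, 0, 1]; VV[2]=[0, 0, 3, 4]; VV[3]=[0, 0, 0, 5]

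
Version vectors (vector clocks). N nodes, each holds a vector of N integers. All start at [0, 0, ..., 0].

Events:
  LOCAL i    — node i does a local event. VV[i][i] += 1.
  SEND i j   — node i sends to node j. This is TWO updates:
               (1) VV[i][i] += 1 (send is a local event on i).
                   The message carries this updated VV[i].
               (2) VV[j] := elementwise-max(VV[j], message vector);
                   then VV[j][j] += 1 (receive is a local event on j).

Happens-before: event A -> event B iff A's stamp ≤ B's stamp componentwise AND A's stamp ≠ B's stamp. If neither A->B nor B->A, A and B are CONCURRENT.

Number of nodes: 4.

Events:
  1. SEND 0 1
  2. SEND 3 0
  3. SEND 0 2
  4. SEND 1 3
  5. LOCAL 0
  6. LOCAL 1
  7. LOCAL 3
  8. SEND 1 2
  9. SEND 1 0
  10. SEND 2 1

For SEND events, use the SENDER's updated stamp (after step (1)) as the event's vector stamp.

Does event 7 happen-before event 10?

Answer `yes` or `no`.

Initial: VV[0]=[0, 0, 0, 0]
Initial: VV[1]=[0, 0, 0, 0]
Initial: VV[2]=[0, 0, 0, 0]
Initial: VV[3]=[0, 0, 0, 0]
Event 1: SEND 0->1: VV[0][0]++ -> VV[0]=[1, 0, 0, 0], msg_vec=[1, 0, 0, 0]; VV[1]=max(VV[1],msg_vec) then VV[1][1]++ -> VV[1]=[1, 1, 0, 0]
Event 2: SEND 3->0: VV[3][3]++ -> VV[3]=[0, 0, 0, 1], msg_vec=[0, 0, 0, 1]; VV[0]=max(VV[0],msg_vec) then VV[0][0]++ -> VV[0]=[2, 0, 0, 1]
Event 3: SEND 0->2: VV[0][0]++ -> VV[0]=[3, 0, 0, 1], msg_vec=[3, 0, 0, 1]; VV[2]=max(VV[2],msg_vec) then VV[2][2]++ -> VV[2]=[3, 0, 1, 1]
Event 4: SEND 1->3: VV[1][1]++ -> VV[1]=[1, 2, 0, 0], msg_vec=[1, 2, 0, 0]; VV[3]=max(VV[3],msg_vec) then VV[3][3]++ -> VV[3]=[1, 2, 0, 2]
Event 5: LOCAL 0: VV[0][0]++ -> VV[0]=[4, 0, 0, 1]
Event 6: LOCAL 1: VV[1][1]++ -> VV[1]=[1, 3, 0, 0]
Event 7: LOCAL 3: VV[3][3]++ -> VV[3]=[1, 2, 0, 3]
Event 8: SEND 1->2: VV[1][1]++ -> VV[1]=[1, 4, 0, 0], msg_vec=[1, 4, 0, 0]; VV[2]=max(VV[2],msg_vec) then VV[2][2]++ -> VV[2]=[3, 4, 2, 1]
Event 9: SEND 1->0: VV[1][1]++ -> VV[1]=[1, 5, 0, 0], msg_vec=[1, 5, 0, 0]; VV[0]=max(VV[0],msg_vec) then VV[0][0]++ -> VV[0]=[5, 5, 0, 1]
Event 10: SEND 2->1: VV[2][2]++ -> VV[2]=[3, 4, 3, 1], msg_vec=[3, 4, 3, 1]; VV[1]=max(VV[1],msg_vec) then VV[1][1]++ -> VV[1]=[3, 6, 3, 1]
Event 7 stamp: [1, 2, 0, 3]
Event 10 stamp: [3, 4, 3, 1]
[1, 2, 0, 3] <= [3, 4, 3, 1]? False. Equal? False. Happens-before: False

Answer: no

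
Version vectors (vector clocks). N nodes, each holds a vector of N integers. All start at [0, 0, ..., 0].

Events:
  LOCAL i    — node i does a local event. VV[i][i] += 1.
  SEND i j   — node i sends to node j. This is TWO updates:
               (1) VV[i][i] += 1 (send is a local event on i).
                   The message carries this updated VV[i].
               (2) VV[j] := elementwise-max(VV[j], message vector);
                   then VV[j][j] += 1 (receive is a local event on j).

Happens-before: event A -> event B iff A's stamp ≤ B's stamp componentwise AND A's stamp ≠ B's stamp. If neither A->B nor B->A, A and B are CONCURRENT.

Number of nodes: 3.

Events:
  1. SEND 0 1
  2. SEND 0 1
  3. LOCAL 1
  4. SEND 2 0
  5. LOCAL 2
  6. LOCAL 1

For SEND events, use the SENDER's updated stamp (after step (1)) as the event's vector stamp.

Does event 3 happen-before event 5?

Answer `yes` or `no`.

Answer: no

Derivation:
Initial: VV[0]=[0, 0, 0]
Initial: VV[1]=[0, 0, 0]
Initial: VV[2]=[0, 0, 0]
Event 1: SEND 0->1: VV[0][0]++ -> VV[0]=[1, 0, 0], msg_vec=[1, 0, 0]; VV[1]=max(VV[1],msg_vec) then VV[1][1]++ -> VV[1]=[1, 1, 0]
Event 2: SEND 0->1: VV[0][0]++ -> VV[0]=[2, 0, 0], msg_vec=[2, 0, 0]; VV[1]=max(VV[1],msg_vec) then VV[1][1]++ -> VV[1]=[2, 2, 0]
Event 3: LOCAL 1: VV[1][1]++ -> VV[1]=[2, 3, 0]
Event 4: SEND 2->0: VV[2][2]++ -> VV[2]=[0, 0, 1], msg_vec=[0, 0, 1]; VV[0]=max(VV[0],msg_vec) then VV[0][0]++ -> VV[0]=[3, 0, 1]
Event 5: LOCAL 2: VV[2][2]++ -> VV[2]=[0, 0, 2]
Event 6: LOCAL 1: VV[1][1]++ -> VV[1]=[2, 4, 0]
Event 3 stamp: [2, 3, 0]
Event 5 stamp: [0, 0, 2]
[2, 3, 0] <= [0, 0, 2]? False. Equal? False. Happens-before: False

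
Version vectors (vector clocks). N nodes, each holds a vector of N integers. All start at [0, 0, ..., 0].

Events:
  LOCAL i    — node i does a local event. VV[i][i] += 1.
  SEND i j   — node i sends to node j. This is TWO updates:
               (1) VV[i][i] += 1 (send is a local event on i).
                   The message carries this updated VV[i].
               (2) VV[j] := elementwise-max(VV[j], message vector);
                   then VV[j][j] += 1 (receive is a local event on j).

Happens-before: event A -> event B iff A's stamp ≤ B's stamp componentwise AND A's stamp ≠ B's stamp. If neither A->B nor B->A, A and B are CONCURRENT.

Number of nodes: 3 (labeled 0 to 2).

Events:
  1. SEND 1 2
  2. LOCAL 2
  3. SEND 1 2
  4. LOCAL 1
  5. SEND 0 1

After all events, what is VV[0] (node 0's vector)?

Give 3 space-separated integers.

Initial: VV[0]=[0, 0, 0]
Initial: VV[1]=[0, 0, 0]
Initial: VV[2]=[0, 0, 0]
Event 1: SEND 1->2: VV[1][1]++ -> VV[1]=[0, 1, 0], msg_vec=[0, 1, 0]; VV[2]=max(VV[2],msg_vec) then VV[2][2]++ -> VV[2]=[0, 1, 1]
Event 2: LOCAL 2: VV[2][2]++ -> VV[2]=[0, 1, 2]
Event 3: SEND 1->2: VV[1][1]++ -> VV[1]=[0, 2, 0], msg_vec=[0, 2, 0]; VV[2]=max(VV[2],msg_vec) then VV[2][2]++ -> VV[2]=[0, 2, 3]
Event 4: LOCAL 1: VV[1][1]++ -> VV[1]=[0, 3, 0]
Event 5: SEND 0->1: VV[0][0]++ -> VV[0]=[1, 0, 0], msg_vec=[1, 0, 0]; VV[1]=max(VV[1],msg_vec) then VV[1][1]++ -> VV[1]=[1, 4, 0]
Final vectors: VV[0]=[1, 0, 0]; VV[1]=[1, 4, 0]; VV[2]=[0, 2, 3]

Answer: 1 0 0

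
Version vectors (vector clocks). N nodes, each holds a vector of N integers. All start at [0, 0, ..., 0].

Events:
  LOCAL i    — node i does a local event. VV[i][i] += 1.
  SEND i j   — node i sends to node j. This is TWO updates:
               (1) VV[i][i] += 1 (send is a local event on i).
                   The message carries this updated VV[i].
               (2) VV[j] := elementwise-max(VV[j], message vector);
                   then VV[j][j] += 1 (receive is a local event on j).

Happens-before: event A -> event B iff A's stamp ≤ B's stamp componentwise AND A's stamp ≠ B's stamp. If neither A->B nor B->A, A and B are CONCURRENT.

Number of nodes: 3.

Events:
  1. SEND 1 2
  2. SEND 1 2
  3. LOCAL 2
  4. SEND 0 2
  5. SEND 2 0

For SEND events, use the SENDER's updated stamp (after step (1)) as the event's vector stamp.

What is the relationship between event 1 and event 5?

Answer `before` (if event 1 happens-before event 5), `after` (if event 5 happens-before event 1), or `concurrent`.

Answer: before

Derivation:
Initial: VV[0]=[0, 0, 0]
Initial: VV[1]=[0, 0, 0]
Initial: VV[2]=[0, 0, 0]
Event 1: SEND 1->2: VV[1][1]++ -> VV[1]=[0, 1, 0], msg_vec=[0, 1, 0]; VV[2]=max(VV[2],msg_vec) then VV[2][2]++ -> VV[2]=[0, 1, 1]
Event 2: SEND 1->2: VV[1][1]++ -> VV[1]=[0, 2, 0], msg_vec=[0, 2, 0]; VV[2]=max(VV[2],msg_vec) then VV[2][2]++ -> VV[2]=[0, 2, 2]
Event 3: LOCAL 2: VV[2][2]++ -> VV[2]=[0, 2, 3]
Event 4: SEND 0->2: VV[0][0]++ -> VV[0]=[1, 0, 0], msg_vec=[1, 0, 0]; VV[2]=max(VV[2],msg_vec) then VV[2][2]++ -> VV[2]=[1, 2, 4]
Event 5: SEND 2->0: VV[2][2]++ -> VV[2]=[1, 2, 5], msg_vec=[1, 2, 5]; VV[0]=max(VV[0],msg_vec) then VV[0][0]++ -> VV[0]=[2, 2, 5]
Event 1 stamp: [0, 1, 0]
Event 5 stamp: [1, 2, 5]
[0, 1, 0] <= [1, 2, 5]? True
[1, 2, 5] <= [0, 1, 0]? False
Relation: before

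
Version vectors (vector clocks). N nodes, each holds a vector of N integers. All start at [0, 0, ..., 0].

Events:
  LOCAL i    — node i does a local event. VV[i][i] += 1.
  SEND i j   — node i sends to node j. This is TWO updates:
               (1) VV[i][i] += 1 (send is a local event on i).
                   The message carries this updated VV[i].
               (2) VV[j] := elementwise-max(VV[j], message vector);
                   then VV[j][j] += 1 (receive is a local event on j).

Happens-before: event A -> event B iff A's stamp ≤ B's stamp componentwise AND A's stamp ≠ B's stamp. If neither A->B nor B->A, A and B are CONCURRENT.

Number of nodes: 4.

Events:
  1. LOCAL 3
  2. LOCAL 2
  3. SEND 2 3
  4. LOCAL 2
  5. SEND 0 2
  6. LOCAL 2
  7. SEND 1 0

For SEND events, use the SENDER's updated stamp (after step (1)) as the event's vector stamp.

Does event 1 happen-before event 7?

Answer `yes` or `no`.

Initial: VV[0]=[0, 0, 0, 0]
Initial: VV[1]=[0, 0, 0, 0]
Initial: VV[2]=[0, 0, 0, 0]
Initial: VV[3]=[0, 0, 0, 0]
Event 1: LOCAL 3: VV[3][3]++ -> VV[3]=[0, 0, 0, 1]
Event 2: LOCAL 2: VV[2][2]++ -> VV[2]=[0, 0, 1, 0]
Event 3: SEND 2->3: VV[2][2]++ -> VV[2]=[0, 0, 2, 0], msg_vec=[0, 0, 2, 0]; VV[3]=max(VV[3],msg_vec) then VV[3][3]++ -> VV[3]=[0, 0, 2, 2]
Event 4: LOCAL 2: VV[2][2]++ -> VV[2]=[0, 0, 3, 0]
Event 5: SEND 0->2: VV[0][0]++ -> VV[0]=[1, 0, 0, 0], msg_vec=[1, 0, 0, 0]; VV[2]=max(VV[2],msg_vec) then VV[2][2]++ -> VV[2]=[1, 0, 4, 0]
Event 6: LOCAL 2: VV[2][2]++ -> VV[2]=[1, 0, 5, 0]
Event 7: SEND 1->0: VV[1][1]++ -> VV[1]=[0, 1, 0, 0], msg_vec=[0, 1, 0, 0]; VV[0]=max(VV[0],msg_vec) then VV[0][0]++ -> VV[0]=[2, 1, 0, 0]
Event 1 stamp: [0, 0, 0, 1]
Event 7 stamp: [0, 1, 0, 0]
[0, 0, 0, 1] <= [0, 1, 0, 0]? False. Equal? False. Happens-before: False

Answer: no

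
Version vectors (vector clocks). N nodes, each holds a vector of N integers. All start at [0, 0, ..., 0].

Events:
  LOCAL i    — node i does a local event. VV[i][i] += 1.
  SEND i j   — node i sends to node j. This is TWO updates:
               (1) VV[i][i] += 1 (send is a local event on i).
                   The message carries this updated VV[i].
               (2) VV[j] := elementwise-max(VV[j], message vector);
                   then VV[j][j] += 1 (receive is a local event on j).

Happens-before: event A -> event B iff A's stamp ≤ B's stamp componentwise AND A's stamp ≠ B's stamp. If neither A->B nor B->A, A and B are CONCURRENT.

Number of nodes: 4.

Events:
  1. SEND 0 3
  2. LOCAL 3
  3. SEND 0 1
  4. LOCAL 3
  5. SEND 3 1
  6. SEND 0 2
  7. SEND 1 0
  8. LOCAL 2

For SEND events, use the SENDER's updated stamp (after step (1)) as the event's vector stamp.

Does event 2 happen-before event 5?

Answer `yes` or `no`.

Initial: VV[0]=[0, 0, 0, 0]
Initial: VV[1]=[0, 0, 0, 0]
Initial: VV[2]=[0, 0, 0, 0]
Initial: VV[3]=[0, 0, 0, 0]
Event 1: SEND 0->3: VV[0][0]++ -> VV[0]=[1, 0, 0, 0], msg_vec=[1, 0, 0, 0]; VV[3]=max(VV[3],msg_vec) then VV[3][3]++ -> VV[3]=[1, 0, 0, 1]
Event 2: LOCAL 3: VV[3][3]++ -> VV[3]=[1, 0, 0, 2]
Event 3: SEND 0->1: VV[0][0]++ -> VV[0]=[2, 0, 0, 0], msg_vec=[2, 0, 0, 0]; VV[1]=max(VV[1],msg_vec) then VV[1][1]++ -> VV[1]=[2, 1, 0, 0]
Event 4: LOCAL 3: VV[3][3]++ -> VV[3]=[1, 0, 0, 3]
Event 5: SEND 3->1: VV[3][3]++ -> VV[3]=[1, 0, 0, 4], msg_vec=[1, 0, 0, 4]; VV[1]=max(VV[1],msg_vec) then VV[1][1]++ -> VV[1]=[2, 2, 0, 4]
Event 6: SEND 0->2: VV[0][0]++ -> VV[0]=[3, 0, 0, 0], msg_vec=[3, 0, 0, 0]; VV[2]=max(VV[2],msg_vec) then VV[2][2]++ -> VV[2]=[3, 0, 1, 0]
Event 7: SEND 1->0: VV[1][1]++ -> VV[1]=[2, 3, 0, 4], msg_vec=[2, 3, 0, 4]; VV[0]=max(VV[0],msg_vec) then VV[0][0]++ -> VV[0]=[4, 3, 0, 4]
Event 8: LOCAL 2: VV[2][2]++ -> VV[2]=[3, 0, 2, 0]
Event 2 stamp: [1, 0, 0, 2]
Event 5 stamp: [1, 0, 0, 4]
[1, 0, 0, 2] <= [1, 0, 0, 4]? True. Equal? False. Happens-before: True

Answer: yes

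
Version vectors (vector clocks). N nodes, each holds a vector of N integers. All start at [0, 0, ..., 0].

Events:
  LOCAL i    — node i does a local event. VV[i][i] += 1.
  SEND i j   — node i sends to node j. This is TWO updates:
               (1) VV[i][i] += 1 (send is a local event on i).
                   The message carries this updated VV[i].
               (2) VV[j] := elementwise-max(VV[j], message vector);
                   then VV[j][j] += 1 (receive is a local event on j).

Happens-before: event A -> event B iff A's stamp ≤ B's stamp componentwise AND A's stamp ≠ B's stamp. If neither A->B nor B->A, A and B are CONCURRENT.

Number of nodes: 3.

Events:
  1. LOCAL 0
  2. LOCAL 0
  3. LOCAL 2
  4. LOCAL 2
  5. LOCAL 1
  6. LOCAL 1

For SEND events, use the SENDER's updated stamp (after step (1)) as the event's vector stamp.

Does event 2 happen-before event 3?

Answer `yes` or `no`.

Answer: no

Derivation:
Initial: VV[0]=[0, 0, 0]
Initial: VV[1]=[0, 0, 0]
Initial: VV[2]=[0, 0, 0]
Event 1: LOCAL 0: VV[0][0]++ -> VV[0]=[1, 0, 0]
Event 2: LOCAL 0: VV[0][0]++ -> VV[0]=[2, 0, 0]
Event 3: LOCAL 2: VV[2][2]++ -> VV[2]=[0, 0, 1]
Event 4: LOCAL 2: VV[2][2]++ -> VV[2]=[0, 0, 2]
Event 5: LOCAL 1: VV[1][1]++ -> VV[1]=[0, 1, 0]
Event 6: LOCAL 1: VV[1][1]++ -> VV[1]=[0, 2, 0]
Event 2 stamp: [2, 0, 0]
Event 3 stamp: [0, 0, 1]
[2, 0, 0] <= [0, 0, 1]? False. Equal? False. Happens-before: False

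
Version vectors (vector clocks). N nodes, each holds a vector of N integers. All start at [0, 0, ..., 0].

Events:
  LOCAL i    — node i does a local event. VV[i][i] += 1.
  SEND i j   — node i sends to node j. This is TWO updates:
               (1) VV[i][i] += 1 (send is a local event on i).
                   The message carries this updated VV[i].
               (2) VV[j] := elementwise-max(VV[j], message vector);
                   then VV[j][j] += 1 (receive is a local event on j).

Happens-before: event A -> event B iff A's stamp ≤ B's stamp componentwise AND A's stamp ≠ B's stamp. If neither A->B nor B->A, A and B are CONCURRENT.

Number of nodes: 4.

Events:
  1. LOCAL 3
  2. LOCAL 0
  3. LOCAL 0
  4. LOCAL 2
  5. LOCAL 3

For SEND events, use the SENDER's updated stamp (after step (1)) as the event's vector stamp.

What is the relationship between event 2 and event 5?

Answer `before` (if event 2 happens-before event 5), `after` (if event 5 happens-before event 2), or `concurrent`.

Answer: concurrent

Derivation:
Initial: VV[0]=[0, 0, 0, 0]
Initial: VV[1]=[0, 0, 0, 0]
Initial: VV[2]=[0, 0, 0, 0]
Initial: VV[3]=[0, 0, 0, 0]
Event 1: LOCAL 3: VV[3][3]++ -> VV[3]=[0, 0, 0, 1]
Event 2: LOCAL 0: VV[0][0]++ -> VV[0]=[1, 0, 0, 0]
Event 3: LOCAL 0: VV[0][0]++ -> VV[0]=[2, 0, 0, 0]
Event 4: LOCAL 2: VV[2][2]++ -> VV[2]=[0, 0, 1, 0]
Event 5: LOCAL 3: VV[3][3]++ -> VV[3]=[0, 0, 0, 2]
Event 2 stamp: [1, 0, 0, 0]
Event 5 stamp: [0, 0, 0, 2]
[1, 0, 0, 0] <= [0, 0, 0, 2]? False
[0, 0, 0, 2] <= [1, 0, 0, 0]? False
Relation: concurrent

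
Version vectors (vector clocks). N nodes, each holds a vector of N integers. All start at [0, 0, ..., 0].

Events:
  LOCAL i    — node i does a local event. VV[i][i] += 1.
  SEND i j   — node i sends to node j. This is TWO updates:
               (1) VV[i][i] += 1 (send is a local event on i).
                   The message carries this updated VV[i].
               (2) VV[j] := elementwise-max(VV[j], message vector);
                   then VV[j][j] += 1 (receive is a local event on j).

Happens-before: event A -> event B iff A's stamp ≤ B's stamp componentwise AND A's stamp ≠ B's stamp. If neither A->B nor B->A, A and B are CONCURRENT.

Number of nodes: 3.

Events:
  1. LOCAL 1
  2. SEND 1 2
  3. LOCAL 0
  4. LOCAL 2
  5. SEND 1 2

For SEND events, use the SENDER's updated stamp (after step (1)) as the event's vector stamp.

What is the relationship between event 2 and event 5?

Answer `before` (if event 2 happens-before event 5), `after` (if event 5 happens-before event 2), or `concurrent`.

Initial: VV[0]=[0, 0, 0]
Initial: VV[1]=[0, 0, 0]
Initial: VV[2]=[0, 0, 0]
Event 1: LOCAL 1: VV[1][1]++ -> VV[1]=[0, 1, 0]
Event 2: SEND 1->2: VV[1][1]++ -> VV[1]=[0, 2, 0], msg_vec=[0, 2, 0]; VV[2]=max(VV[2],msg_vec) then VV[2][2]++ -> VV[2]=[0, 2, 1]
Event 3: LOCAL 0: VV[0][0]++ -> VV[0]=[1, 0, 0]
Event 4: LOCAL 2: VV[2][2]++ -> VV[2]=[0, 2, 2]
Event 5: SEND 1->2: VV[1][1]++ -> VV[1]=[0, 3, 0], msg_vec=[0, 3, 0]; VV[2]=max(VV[2],msg_vec) then VV[2][2]++ -> VV[2]=[0, 3, 3]
Event 2 stamp: [0, 2, 0]
Event 5 stamp: [0, 3, 0]
[0, 2, 0] <= [0, 3, 0]? True
[0, 3, 0] <= [0, 2, 0]? False
Relation: before

Answer: before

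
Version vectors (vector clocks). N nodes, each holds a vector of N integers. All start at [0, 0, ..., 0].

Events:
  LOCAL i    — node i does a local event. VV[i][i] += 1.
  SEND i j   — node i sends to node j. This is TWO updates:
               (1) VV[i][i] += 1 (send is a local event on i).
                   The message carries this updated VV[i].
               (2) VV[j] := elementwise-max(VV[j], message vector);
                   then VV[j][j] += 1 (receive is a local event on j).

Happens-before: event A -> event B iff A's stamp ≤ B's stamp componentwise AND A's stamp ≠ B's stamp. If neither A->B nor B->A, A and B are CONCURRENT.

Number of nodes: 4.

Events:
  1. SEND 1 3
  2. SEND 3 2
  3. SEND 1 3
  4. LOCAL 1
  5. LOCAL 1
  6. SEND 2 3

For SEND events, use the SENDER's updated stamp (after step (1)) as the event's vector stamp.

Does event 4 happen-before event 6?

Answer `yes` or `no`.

Answer: no

Derivation:
Initial: VV[0]=[0, 0, 0, 0]
Initial: VV[1]=[0, 0, 0, 0]
Initial: VV[2]=[0, 0, 0, 0]
Initial: VV[3]=[0, 0, 0, 0]
Event 1: SEND 1->3: VV[1][1]++ -> VV[1]=[0, 1, 0, 0], msg_vec=[0, 1, 0, 0]; VV[3]=max(VV[3],msg_vec) then VV[3][3]++ -> VV[3]=[0, 1, 0, 1]
Event 2: SEND 3->2: VV[3][3]++ -> VV[3]=[0, 1, 0, 2], msg_vec=[0, 1, 0, 2]; VV[2]=max(VV[2],msg_vec) then VV[2][2]++ -> VV[2]=[0, 1, 1, 2]
Event 3: SEND 1->3: VV[1][1]++ -> VV[1]=[0, 2, 0, 0], msg_vec=[0, 2, 0, 0]; VV[3]=max(VV[3],msg_vec) then VV[3][3]++ -> VV[3]=[0, 2, 0, 3]
Event 4: LOCAL 1: VV[1][1]++ -> VV[1]=[0, 3, 0, 0]
Event 5: LOCAL 1: VV[1][1]++ -> VV[1]=[0, 4, 0, 0]
Event 6: SEND 2->3: VV[2][2]++ -> VV[2]=[0, 1, 2, 2], msg_vec=[0, 1, 2, 2]; VV[3]=max(VV[3],msg_vec) then VV[3][3]++ -> VV[3]=[0, 2, 2, 4]
Event 4 stamp: [0, 3, 0, 0]
Event 6 stamp: [0, 1, 2, 2]
[0, 3, 0, 0] <= [0, 1, 2, 2]? False. Equal? False. Happens-before: False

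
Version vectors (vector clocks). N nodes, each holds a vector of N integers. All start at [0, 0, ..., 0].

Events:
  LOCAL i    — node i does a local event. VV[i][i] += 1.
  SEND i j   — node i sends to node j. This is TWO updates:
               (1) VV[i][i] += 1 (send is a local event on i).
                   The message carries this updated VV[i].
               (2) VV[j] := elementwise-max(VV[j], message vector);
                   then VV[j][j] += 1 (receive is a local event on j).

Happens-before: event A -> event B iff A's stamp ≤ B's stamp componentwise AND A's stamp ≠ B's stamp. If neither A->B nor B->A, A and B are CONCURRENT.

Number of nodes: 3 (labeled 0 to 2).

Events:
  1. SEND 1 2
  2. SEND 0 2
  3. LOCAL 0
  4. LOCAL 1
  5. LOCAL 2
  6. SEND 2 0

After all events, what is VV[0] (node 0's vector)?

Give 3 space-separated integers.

Initial: VV[0]=[0, 0, 0]
Initial: VV[1]=[0, 0, 0]
Initial: VV[2]=[0, 0, 0]
Event 1: SEND 1->2: VV[1][1]++ -> VV[1]=[0, 1, 0], msg_vec=[0, 1, 0]; VV[2]=max(VV[2],msg_vec) then VV[2][2]++ -> VV[2]=[0, 1, 1]
Event 2: SEND 0->2: VV[0][0]++ -> VV[0]=[1, 0, 0], msg_vec=[1, 0, 0]; VV[2]=max(VV[2],msg_vec) then VV[2][2]++ -> VV[2]=[1, 1, 2]
Event 3: LOCAL 0: VV[0][0]++ -> VV[0]=[2, 0, 0]
Event 4: LOCAL 1: VV[1][1]++ -> VV[1]=[0, 2, 0]
Event 5: LOCAL 2: VV[2][2]++ -> VV[2]=[1, 1, 3]
Event 6: SEND 2->0: VV[2][2]++ -> VV[2]=[1, 1, 4], msg_vec=[1, 1, 4]; VV[0]=max(VV[0],msg_vec) then VV[0][0]++ -> VV[0]=[3, 1, 4]
Final vectors: VV[0]=[3, 1, 4]; VV[1]=[0, 2, 0]; VV[2]=[1, 1, 4]

Answer: 3 1 4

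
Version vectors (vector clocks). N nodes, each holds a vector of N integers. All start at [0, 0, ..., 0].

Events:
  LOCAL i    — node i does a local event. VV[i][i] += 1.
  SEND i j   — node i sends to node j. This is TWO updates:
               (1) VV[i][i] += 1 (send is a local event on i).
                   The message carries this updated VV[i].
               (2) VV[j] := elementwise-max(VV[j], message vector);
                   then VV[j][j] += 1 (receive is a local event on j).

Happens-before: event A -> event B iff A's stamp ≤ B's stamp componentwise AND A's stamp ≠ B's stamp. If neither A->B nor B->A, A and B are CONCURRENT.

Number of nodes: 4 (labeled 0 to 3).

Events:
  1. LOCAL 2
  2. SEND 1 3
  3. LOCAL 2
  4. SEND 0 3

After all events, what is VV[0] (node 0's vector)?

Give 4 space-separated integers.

Initial: VV[0]=[0, 0, 0, 0]
Initial: VV[1]=[0, 0, 0, 0]
Initial: VV[2]=[0, 0, 0, 0]
Initial: VV[3]=[0, 0, 0, 0]
Event 1: LOCAL 2: VV[2][2]++ -> VV[2]=[0, 0, 1, 0]
Event 2: SEND 1->3: VV[1][1]++ -> VV[1]=[0, 1, 0, 0], msg_vec=[0, 1, 0, 0]; VV[3]=max(VV[3],msg_vec) then VV[3][3]++ -> VV[3]=[0, 1, 0, 1]
Event 3: LOCAL 2: VV[2][2]++ -> VV[2]=[0, 0, 2, 0]
Event 4: SEND 0->3: VV[0][0]++ -> VV[0]=[1, 0, 0, 0], msg_vec=[1, 0, 0, 0]; VV[3]=max(VV[3],msg_vec) then VV[3][3]++ -> VV[3]=[1, 1, 0, 2]
Final vectors: VV[0]=[1, 0, 0, 0]; VV[1]=[0, 1, 0, 0]; VV[2]=[0, 0, 2, 0]; VV[3]=[1, 1, 0, 2]

Answer: 1 0 0 0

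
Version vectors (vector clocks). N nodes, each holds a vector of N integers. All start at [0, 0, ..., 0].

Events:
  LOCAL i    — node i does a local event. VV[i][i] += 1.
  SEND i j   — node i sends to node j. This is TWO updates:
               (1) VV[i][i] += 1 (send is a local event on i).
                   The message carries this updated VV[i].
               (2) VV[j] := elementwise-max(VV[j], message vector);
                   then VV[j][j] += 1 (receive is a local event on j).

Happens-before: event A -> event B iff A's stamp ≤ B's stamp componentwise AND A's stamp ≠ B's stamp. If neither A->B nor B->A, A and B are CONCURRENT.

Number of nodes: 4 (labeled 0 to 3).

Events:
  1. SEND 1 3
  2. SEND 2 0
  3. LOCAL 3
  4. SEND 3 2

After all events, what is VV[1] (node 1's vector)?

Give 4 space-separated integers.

Initial: VV[0]=[0, 0, 0, 0]
Initial: VV[1]=[0, 0, 0, 0]
Initial: VV[2]=[0, 0, 0, 0]
Initial: VV[3]=[0, 0, 0, 0]
Event 1: SEND 1->3: VV[1][1]++ -> VV[1]=[0, 1, 0, 0], msg_vec=[0, 1, 0, 0]; VV[3]=max(VV[3],msg_vec) then VV[3][3]++ -> VV[3]=[0, 1, 0, 1]
Event 2: SEND 2->0: VV[2][2]++ -> VV[2]=[0, 0, 1, 0], msg_vec=[0, 0, 1, 0]; VV[0]=max(VV[0],msg_vec) then VV[0][0]++ -> VV[0]=[1, 0, 1, 0]
Event 3: LOCAL 3: VV[3][3]++ -> VV[3]=[0, 1, 0, 2]
Event 4: SEND 3->2: VV[3][3]++ -> VV[3]=[0, 1, 0, 3], msg_vec=[0, 1, 0, 3]; VV[2]=max(VV[2],msg_vec) then VV[2][2]++ -> VV[2]=[0, 1, 2, 3]
Final vectors: VV[0]=[1, 0, 1, 0]; VV[1]=[0, 1, 0, 0]; VV[2]=[0, 1, 2, 3]; VV[3]=[0, 1, 0, 3]

Answer: 0 1 0 0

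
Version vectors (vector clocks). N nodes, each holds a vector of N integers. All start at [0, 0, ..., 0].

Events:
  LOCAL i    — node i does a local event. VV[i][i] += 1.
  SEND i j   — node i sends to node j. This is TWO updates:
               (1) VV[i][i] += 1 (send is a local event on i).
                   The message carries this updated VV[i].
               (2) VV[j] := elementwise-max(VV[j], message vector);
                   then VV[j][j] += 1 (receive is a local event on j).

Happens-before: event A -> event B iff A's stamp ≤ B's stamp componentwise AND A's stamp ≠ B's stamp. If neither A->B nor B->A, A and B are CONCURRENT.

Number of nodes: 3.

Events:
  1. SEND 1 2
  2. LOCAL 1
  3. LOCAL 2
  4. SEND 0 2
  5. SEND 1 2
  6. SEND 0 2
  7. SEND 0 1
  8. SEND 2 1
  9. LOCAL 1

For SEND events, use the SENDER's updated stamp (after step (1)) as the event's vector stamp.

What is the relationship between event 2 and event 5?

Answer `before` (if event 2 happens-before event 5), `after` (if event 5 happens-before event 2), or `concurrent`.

Initial: VV[0]=[0, 0, 0]
Initial: VV[1]=[0, 0, 0]
Initial: VV[2]=[0, 0, 0]
Event 1: SEND 1->2: VV[1][1]++ -> VV[1]=[0, 1, 0], msg_vec=[0, 1, 0]; VV[2]=max(VV[2],msg_vec) then VV[2][2]++ -> VV[2]=[0, 1, 1]
Event 2: LOCAL 1: VV[1][1]++ -> VV[1]=[0, 2, 0]
Event 3: LOCAL 2: VV[2][2]++ -> VV[2]=[0, 1, 2]
Event 4: SEND 0->2: VV[0][0]++ -> VV[0]=[1, 0, 0], msg_vec=[1, 0, 0]; VV[2]=max(VV[2],msg_vec) then VV[2][2]++ -> VV[2]=[1, 1, 3]
Event 5: SEND 1->2: VV[1][1]++ -> VV[1]=[0, 3, 0], msg_vec=[0, 3, 0]; VV[2]=max(VV[2],msg_vec) then VV[2][2]++ -> VV[2]=[1, 3, 4]
Event 6: SEND 0->2: VV[0][0]++ -> VV[0]=[2, 0, 0], msg_vec=[2, 0, 0]; VV[2]=max(VV[2],msg_vec) then VV[2][2]++ -> VV[2]=[2, 3, 5]
Event 7: SEND 0->1: VV[0][0]++ -> VV[0]=[3, 0, 0], msg_vec=[3, 0, 0]; VV[1]=max(VV[1],msg_vec) then VV[1][1]++ -> VV[1]=[3, 4, 0]
Event 8: SEND 2->1: VV[2][2]++ -> VV[2]=[2, 3, 6], msg_vec=[2, 3, 6]; VV[1]=max(VV[1],msg_vec) then VV[1][1]++ -> VV[1]=[3, 5, 6]
Event 9: LOCAL 1: VV[1][1]++ -> VV[1]=[3, 6, 6]
Event 2 stamp: [0, 2, 0]
Event 5 stamp: [0, 3, 0]
[0, 2, 0] <= [0, 3, 0]? True
[0, 3, 0] <= [0, 2, 0]? False
Relation: before

Answer: before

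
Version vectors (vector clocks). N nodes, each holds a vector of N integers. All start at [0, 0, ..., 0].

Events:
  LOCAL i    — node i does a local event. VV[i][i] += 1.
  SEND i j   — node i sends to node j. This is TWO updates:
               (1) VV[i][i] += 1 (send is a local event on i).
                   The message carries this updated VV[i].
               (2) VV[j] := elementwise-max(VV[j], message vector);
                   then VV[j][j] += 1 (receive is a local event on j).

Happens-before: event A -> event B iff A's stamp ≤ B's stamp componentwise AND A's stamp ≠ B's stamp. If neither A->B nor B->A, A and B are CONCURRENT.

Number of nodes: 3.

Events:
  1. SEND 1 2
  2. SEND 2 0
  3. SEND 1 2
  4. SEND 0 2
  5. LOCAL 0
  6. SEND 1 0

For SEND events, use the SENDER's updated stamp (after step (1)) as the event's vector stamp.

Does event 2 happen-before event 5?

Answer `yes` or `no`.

Initial: VV[0]=[0, 0, 0]
Initial: VV[1]=[0, 0, 0]
Initial: VV[2]=[0, 0, 0]
Event 1: SEND 1->2: VV[1][1]++ -> VV[1]=[0, 1, 0], msg_vec=[0, 1, 0]; VV[2]=max(VV[2],msg_vec) then VV[2][2]++ -> VV[2]=[0, 1, 1]
Event 2: SEND 2->0: VV[2][2]++ -> VV[2]=[0, 1, 2], msg_vec=[0, 1, 2]; VV[0]=max(VV[0],msg_vec) then VV[0][0]++ -> VV[0]=[1, 1, 2]
Event 3: SEND 1->2: VV[1][1]++ -> VV[1]=[0, 2, 0], msg_vec=[0, 2, 0]; VV[2]=max(VV[2],msg_vec) then VV[2][2]++ -> VV[2]=[0, 2, 3]
Event 4: SEND 0->2: VV[0][0]++ -> VV[0]=[2, 1, 2], msg_vec=[2, 1, 2]; VV[2]=max(VV[2],msg_vec) then VV[2][2]++ -> VV[2]=[2, 2, 4]
Event 5: LOCAL 0: VV[0][0]++ -> VV[0]=[3, 1, 2]
Event 6: SEND 1->0: VV[1][1]++ -> VV[1]=[0, 3, 0], msg_vec=[0, 3, 0]; VV[0]=max(VV[0],msg_vec) then VV[0][0]++ -> VV[0]=[4, 3, 2]
Event 2 stamp: [0, 1, 2]
Event 5 stamp: [3, 1, 2]
[0, 1, 2] <= [3, 1, 2]? True. Equal? False. Happens-before: True

Answer: yes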